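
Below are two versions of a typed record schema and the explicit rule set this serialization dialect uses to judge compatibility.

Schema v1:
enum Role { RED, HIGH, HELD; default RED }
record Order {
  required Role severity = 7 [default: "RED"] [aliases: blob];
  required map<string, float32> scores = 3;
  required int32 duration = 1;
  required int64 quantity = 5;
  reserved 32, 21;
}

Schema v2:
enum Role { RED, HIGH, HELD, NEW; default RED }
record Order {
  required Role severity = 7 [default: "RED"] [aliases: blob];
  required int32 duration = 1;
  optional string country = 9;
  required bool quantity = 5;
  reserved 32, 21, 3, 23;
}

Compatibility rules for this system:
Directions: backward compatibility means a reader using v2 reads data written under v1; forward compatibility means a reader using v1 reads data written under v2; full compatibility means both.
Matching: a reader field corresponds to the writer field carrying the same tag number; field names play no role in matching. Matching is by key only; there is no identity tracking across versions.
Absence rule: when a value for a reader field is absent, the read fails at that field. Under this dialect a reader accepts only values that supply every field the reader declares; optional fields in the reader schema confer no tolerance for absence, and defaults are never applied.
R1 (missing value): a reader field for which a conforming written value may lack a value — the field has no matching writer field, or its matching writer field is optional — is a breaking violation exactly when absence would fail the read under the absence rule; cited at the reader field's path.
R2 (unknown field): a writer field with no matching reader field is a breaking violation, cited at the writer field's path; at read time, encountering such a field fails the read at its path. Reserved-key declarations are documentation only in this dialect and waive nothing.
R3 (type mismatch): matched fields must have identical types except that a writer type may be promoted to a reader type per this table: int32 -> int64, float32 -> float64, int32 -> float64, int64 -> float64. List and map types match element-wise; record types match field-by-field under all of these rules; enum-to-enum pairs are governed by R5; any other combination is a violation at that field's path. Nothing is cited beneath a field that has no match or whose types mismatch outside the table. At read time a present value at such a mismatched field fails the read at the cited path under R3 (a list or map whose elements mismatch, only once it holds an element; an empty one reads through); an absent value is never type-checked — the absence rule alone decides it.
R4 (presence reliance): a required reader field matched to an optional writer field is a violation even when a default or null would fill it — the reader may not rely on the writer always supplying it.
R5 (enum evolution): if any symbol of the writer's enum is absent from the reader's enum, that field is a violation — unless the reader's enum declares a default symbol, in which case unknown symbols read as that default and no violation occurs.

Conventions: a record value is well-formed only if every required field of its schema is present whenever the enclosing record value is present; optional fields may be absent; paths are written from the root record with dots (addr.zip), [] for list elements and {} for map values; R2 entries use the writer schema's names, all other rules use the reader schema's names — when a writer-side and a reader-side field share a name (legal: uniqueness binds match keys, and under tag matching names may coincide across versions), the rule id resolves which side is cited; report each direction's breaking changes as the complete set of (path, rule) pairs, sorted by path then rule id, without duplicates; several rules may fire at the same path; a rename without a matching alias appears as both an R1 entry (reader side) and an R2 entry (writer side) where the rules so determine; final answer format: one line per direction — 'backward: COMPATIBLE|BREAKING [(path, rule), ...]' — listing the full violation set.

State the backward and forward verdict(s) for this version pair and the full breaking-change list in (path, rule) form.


arrows below run writer -> reader for Order
backward pass over Order, reader schema v2, writer schema v1:
  writer required, Role -> Role: reader severity maps from writer severity
  writer required, int32 -> int32: reader duration maps from writer duration
  country: no writer-side match
  writer required, int64 -> bool: reader quantity maps from writer quantity
  leftover writer field: scores
  violation R1 at country
  violation R3 at quantity
  violation R2 at scores
  => backward verdict for Order: BREAKING, 3 violation(s)
forward pass over Order, reader schema v1, writer schema v2:
  writer required, Role -> Role: reader severity maps from writer severity
  scores: no writer-side match
  writer required, int32 -> int32: reader duration maps from writer duration
  writer required, bool -> int64: reader quantity maps from writer quantity
  leftover writer field: country
  violation R2 at country
  violation R3 at quantity
  violation R1 at scores
  => forward verdict for Order: BREAKING, 3 violation(s)

backward: BREAKING [(country, R1), (quantity, R3), (scores, R2)]; forward: BREAKING [(country, R2), (quantity, R3), (scores, R1)]


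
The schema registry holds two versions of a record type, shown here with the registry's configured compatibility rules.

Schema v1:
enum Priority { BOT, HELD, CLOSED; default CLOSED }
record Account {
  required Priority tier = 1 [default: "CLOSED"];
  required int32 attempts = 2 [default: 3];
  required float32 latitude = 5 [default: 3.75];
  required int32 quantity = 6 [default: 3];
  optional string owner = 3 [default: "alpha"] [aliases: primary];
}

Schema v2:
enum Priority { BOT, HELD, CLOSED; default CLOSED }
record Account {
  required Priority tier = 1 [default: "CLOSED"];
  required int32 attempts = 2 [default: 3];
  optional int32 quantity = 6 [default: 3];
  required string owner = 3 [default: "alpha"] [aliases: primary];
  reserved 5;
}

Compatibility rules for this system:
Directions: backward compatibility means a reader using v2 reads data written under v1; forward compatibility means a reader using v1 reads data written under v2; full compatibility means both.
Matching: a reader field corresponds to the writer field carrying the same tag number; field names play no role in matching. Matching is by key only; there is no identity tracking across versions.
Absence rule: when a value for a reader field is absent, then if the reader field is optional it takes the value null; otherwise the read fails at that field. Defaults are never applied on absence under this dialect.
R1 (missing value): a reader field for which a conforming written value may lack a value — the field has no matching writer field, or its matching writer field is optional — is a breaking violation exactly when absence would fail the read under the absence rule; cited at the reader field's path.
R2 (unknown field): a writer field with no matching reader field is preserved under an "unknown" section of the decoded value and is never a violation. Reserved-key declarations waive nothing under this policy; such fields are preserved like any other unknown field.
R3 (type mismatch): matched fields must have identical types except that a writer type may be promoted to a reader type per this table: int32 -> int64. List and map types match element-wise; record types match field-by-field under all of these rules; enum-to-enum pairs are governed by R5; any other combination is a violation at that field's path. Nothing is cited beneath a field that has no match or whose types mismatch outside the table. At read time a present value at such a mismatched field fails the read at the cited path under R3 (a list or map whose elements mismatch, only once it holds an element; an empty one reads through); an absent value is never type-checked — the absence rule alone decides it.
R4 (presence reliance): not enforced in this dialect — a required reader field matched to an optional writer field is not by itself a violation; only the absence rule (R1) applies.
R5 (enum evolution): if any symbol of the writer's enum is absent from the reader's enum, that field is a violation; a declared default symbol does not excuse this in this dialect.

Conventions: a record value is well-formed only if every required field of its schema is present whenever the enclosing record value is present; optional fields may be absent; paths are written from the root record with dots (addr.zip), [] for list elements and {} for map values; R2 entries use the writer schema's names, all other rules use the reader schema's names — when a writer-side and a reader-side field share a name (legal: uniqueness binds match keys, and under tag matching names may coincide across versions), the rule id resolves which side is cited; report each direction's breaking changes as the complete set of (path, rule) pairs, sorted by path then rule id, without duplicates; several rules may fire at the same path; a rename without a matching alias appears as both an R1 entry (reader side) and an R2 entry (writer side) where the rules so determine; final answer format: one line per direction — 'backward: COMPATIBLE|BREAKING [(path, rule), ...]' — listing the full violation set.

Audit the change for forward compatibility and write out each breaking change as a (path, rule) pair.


forward: BREAKING [(latitude, R1), (quantity, R1)]

arrows below run writer -> reader for Account
forward for Account (reader v1, writer v2):
  writer required, Priority -> Priority: reader tier maps from writer tier
  writer required, int32 -> int32: reader attempts maps from writer attempts
  latitude has no writer counterpart
  writer optional, int32 -> int32: reader quantity maps from writer quantity
  writer required, string -> string: reader owner maps from writer owner
  breaking: (latitude, R1)
  breaking: (quantity, R1)
  => forward: BREAKING (2)
diffs on Account not affecting the asked answer:
  field owner in record Account: optional changed to required -> matters only for Account's backward compatibility — outside the asked direction


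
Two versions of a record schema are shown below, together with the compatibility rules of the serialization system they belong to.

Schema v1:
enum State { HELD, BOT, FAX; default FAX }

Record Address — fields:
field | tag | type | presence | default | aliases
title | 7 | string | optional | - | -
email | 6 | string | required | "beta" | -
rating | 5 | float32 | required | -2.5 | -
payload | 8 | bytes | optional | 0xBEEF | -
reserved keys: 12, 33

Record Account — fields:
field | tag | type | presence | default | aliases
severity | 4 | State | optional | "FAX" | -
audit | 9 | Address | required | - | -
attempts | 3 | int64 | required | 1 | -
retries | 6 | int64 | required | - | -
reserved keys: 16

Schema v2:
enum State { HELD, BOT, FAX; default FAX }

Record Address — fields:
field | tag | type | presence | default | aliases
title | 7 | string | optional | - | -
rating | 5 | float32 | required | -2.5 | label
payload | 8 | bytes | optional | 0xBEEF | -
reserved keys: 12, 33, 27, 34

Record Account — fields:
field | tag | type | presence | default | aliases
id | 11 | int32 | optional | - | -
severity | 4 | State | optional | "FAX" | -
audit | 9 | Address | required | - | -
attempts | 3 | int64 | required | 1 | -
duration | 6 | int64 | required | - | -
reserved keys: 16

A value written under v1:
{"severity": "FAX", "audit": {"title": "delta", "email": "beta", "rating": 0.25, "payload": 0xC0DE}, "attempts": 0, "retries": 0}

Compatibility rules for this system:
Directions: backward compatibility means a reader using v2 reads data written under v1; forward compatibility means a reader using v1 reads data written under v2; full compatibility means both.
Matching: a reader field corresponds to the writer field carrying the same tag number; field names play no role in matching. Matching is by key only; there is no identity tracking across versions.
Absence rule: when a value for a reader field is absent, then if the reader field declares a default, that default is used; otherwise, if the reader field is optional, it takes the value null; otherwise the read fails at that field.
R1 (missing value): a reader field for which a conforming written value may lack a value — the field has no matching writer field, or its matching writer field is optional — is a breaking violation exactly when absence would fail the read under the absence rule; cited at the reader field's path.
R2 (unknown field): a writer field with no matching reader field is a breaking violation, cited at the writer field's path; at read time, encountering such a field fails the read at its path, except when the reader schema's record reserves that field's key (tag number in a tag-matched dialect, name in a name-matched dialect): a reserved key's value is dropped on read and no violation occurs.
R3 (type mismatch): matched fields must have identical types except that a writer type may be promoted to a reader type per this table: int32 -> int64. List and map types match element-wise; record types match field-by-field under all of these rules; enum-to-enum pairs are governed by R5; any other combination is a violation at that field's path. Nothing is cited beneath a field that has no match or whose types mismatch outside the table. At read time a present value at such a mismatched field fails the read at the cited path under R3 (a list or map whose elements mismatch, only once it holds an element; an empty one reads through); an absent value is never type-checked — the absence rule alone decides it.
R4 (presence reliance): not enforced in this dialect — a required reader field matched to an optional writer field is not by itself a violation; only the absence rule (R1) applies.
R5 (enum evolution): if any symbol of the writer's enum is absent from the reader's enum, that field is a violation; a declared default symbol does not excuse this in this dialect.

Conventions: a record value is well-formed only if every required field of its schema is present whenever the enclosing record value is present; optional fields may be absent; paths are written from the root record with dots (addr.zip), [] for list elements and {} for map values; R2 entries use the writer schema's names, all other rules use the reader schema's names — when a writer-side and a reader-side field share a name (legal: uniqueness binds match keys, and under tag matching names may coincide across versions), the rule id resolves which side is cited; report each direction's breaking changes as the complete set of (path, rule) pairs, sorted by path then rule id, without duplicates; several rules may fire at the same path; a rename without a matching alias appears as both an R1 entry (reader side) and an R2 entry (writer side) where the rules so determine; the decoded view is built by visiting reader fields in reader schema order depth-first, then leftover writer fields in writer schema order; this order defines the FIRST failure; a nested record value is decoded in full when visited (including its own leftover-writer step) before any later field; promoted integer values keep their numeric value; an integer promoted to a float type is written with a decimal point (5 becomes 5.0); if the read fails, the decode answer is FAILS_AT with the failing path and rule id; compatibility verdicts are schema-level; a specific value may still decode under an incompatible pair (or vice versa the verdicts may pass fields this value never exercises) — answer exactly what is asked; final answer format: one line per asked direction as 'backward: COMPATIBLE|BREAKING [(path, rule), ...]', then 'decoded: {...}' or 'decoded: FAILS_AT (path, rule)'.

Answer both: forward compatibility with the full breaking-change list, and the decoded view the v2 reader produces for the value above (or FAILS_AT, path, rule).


the writer's type comes first in each Account pair
forward on Account — v1 reading data written by v2:
  writer optional, State -> State: reader severity maps from writer severity
  writer required, Address -> Address: reader audit maps from writer audit
  writer required, int64 -> int64: reader attempts maps from writer attempts
  writer required, int64 -> int64: reader retries maps from writer duration
  leftover writer field: id
  writer optional, string -> string: reader audit.title maps from writer audit.title
  audit.email has no writer counterpart
  writer required, float32 -> float32: reader audit.rating maps from writer audit.rating
  writer optional, bytes -> bytes: reader audit.payload maps from writer audit.payload
  R2 fires at id
  => forward verdict for Account: BREAKING, 1 violation(s)
decoding the Account value with the v2 reader:
  id := null (absent, optional -> null)
  severity := "FAX"
  audit.title := "delta"
  audit.rating := 0.25
  audit.payload := 0xC0DE
  read fails at audit.email under R2 (unknown field)
  => FAILS_AT (audit.email, R2)
remaining Account differences; none change what is asked:
  renamed field retries to duration in record Account -> fires no rule on Account, leaving the asked answer as it is

forward: BREAKING [(id, R2)]; decoded: FAILS_AT (audit.email, R2)


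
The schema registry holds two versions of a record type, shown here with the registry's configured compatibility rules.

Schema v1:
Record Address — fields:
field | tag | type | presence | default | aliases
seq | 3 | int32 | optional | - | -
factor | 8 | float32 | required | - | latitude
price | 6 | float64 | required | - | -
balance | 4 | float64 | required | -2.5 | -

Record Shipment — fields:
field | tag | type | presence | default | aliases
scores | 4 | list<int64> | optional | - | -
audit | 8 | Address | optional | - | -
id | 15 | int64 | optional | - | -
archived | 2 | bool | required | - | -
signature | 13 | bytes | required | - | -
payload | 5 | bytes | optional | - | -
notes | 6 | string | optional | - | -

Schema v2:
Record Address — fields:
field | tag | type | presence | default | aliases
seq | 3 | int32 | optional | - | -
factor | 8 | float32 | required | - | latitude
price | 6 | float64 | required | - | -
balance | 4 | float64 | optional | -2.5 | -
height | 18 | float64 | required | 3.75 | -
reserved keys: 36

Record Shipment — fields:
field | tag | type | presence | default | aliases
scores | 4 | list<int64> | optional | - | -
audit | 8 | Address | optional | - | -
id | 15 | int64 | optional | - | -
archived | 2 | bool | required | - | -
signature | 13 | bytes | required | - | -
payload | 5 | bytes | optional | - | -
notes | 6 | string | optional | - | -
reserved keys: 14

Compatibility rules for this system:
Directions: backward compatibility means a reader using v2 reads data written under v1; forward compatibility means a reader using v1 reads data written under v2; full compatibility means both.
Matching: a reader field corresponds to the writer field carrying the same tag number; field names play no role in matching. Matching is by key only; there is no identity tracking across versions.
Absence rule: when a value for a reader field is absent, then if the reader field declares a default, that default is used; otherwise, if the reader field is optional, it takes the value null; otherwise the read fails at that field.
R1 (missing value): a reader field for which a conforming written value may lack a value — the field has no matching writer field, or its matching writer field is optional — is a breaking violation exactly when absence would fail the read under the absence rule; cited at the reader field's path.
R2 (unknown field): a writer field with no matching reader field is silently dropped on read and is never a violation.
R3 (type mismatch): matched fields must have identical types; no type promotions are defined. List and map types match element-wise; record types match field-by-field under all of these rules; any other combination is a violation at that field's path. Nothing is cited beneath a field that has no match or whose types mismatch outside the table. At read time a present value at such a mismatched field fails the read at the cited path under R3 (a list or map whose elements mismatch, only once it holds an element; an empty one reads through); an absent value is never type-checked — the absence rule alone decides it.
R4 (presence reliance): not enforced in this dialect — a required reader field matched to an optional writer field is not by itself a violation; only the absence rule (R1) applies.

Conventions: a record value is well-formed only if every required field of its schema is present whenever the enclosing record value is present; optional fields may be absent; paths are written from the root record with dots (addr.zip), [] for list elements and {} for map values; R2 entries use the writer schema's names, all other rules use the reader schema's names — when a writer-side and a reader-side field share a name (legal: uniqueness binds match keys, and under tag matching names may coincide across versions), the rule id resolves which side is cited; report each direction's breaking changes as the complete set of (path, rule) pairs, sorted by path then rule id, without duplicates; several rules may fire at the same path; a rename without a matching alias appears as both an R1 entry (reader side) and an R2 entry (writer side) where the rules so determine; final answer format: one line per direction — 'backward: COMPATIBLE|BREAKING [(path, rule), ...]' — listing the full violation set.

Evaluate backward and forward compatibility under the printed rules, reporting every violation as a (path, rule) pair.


each type pair in Shipment: writer, then reader
backward analysis of Shipment with v2 as reader and v1 as writer:
  writer optional, list<int64> -> list<int64>: reader scores maps from writer scores
  writer optional, Address -> Address: reader audit maps from writer audit
  writer optional, int64 -> int64: reader id maps from writer id
  writer required, bool -> bool: reader archived maps from writer archived
  writer required, bytes -> bytes: reader signature maps from writer signature
  writer optional, bytes -> bytes: reader payload maps from writer payload
  writer optional, string -> string: reader notes maps from writer notes
  writer optional, int32 -> int32: reader audit.seq maps from writer audit.seq
  writer required, float32 -> float32: reader audit.factor maps from writer audit.factor
  writer required, float64 -> float64: reader audit.price maps from writer audit.price
  writer required, float64 -> float64: reader audit.balance maps from writer audit.balance
  audit.height: no writer match
  => backward verdict for Shipment: COMPATIBLE, no violations
forward analysis of Shipment with v1 as reader and v2 as writer:
  writer optional, list<int64> -> list<int64>: reader scores maps from writer scores
  writer optional, Address -> Address: reader audit maps from writer audit
  writer optional, int64 -> int64: reader id maps from writer id
  writer required, bool -> bool: reader archived maps from writer archived
  writer required, bytes -> bytes: reader signature maps from writer signature
  writer optional, bytes -> bytes: reader payload maps from writer payload
  writer optional, string -> string: reader notes maps from writer notes
  writer optional, int32 -> int32: reader audit.seq maps from writer audit.seq
  writer required, float32 -> float32: reader audit.factor maps from writer audit.factor
  writer required, float64 -> float64: reader audit.price maps from writer audit.price
  writer optional, float64 -> float64: reader audit.balance maps from writer audit.balance
  writer audit.height: unknown to reader
  => forward verdict for Shipment: COMPATIBLE, no violations

backward: COMPATIBLE []; forward: COMPATIBLE []


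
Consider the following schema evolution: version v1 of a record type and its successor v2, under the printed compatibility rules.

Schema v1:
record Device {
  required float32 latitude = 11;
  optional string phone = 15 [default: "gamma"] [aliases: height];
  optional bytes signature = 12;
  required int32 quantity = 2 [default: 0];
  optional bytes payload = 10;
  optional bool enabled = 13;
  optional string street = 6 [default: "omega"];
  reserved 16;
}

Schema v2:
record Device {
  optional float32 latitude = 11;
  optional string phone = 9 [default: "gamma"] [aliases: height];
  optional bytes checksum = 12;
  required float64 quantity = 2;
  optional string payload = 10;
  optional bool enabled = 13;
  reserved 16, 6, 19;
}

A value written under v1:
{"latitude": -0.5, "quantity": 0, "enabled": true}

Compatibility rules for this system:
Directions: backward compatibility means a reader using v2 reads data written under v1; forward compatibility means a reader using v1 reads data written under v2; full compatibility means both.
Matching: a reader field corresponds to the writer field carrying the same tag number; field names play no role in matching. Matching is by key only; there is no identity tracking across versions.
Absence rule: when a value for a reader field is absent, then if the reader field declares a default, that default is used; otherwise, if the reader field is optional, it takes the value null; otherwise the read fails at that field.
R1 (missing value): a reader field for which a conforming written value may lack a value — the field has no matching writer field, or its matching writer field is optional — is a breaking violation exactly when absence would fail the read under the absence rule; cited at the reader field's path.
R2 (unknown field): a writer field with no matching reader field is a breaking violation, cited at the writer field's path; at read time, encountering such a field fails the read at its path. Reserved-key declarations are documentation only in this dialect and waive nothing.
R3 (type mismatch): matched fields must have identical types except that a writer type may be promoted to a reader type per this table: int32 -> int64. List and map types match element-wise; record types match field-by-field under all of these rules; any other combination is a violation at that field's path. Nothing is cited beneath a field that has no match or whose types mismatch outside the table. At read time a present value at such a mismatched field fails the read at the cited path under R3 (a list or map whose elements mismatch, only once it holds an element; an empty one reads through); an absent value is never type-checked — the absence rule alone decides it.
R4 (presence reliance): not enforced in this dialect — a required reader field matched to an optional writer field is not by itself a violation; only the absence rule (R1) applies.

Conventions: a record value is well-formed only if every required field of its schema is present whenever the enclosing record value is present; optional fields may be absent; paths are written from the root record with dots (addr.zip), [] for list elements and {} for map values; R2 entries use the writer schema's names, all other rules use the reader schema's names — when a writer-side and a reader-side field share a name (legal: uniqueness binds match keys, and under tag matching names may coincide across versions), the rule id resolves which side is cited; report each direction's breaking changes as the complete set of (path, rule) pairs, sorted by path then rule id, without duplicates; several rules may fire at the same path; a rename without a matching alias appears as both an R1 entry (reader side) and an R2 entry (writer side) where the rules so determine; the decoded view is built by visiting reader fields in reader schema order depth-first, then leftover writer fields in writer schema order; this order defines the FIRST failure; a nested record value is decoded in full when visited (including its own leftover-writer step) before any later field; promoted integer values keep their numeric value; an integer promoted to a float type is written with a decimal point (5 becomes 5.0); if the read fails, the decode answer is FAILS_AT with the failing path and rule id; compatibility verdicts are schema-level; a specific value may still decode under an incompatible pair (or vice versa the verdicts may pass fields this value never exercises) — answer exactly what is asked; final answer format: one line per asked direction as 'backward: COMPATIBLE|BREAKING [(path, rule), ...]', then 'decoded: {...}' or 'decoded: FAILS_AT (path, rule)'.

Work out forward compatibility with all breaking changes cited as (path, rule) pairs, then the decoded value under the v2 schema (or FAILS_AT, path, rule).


each type pair in Device: writer, then reader
forward on Device — v1 reading data written by v2:
  latitude <- latitude (float32 -> float32, writer optional)
  phone: no writer match
  signature <- checksum (bytes -> bytes, writer optional)
  quantity <- quantity (float64 -> int32, writer required)
  payload <- payload (string -> bytes, writer optional)
  enabled <- enabled (bool -> bool, writer optional)
  street: no writer match
  writer phone: unknown to reader
  breaking: (latitude, R1)
  breaking: (payload, R3)
  breaking: (phone, R2)
  breaking: (quantity, R3)
  => forward verdict for Device: BREAKING, 4 violation(s)
decoding the Device value with the v2 reader:
  latitude := -0.5
  phone := "gamma" (no value, default fills)
  checksum := null (not supplied -> null)
  read fails at quantity under R3
  => FAILS_AT (quantity, R3)
checking off the Device differences that do not matter here:
  removed field street from record Device (its key 6 joins the reserved list) -> fires only in the backward direction of Device, which is not asked here
  renamed field signature to checksum in record Device -> triggers nothing under Device's printed rules — same verdict

forward: BREAKING [(latitude, R1), (payload, R3), (phone, R2), (quantity, R3)]; decoded: FAILS_AT (quantity, R3)


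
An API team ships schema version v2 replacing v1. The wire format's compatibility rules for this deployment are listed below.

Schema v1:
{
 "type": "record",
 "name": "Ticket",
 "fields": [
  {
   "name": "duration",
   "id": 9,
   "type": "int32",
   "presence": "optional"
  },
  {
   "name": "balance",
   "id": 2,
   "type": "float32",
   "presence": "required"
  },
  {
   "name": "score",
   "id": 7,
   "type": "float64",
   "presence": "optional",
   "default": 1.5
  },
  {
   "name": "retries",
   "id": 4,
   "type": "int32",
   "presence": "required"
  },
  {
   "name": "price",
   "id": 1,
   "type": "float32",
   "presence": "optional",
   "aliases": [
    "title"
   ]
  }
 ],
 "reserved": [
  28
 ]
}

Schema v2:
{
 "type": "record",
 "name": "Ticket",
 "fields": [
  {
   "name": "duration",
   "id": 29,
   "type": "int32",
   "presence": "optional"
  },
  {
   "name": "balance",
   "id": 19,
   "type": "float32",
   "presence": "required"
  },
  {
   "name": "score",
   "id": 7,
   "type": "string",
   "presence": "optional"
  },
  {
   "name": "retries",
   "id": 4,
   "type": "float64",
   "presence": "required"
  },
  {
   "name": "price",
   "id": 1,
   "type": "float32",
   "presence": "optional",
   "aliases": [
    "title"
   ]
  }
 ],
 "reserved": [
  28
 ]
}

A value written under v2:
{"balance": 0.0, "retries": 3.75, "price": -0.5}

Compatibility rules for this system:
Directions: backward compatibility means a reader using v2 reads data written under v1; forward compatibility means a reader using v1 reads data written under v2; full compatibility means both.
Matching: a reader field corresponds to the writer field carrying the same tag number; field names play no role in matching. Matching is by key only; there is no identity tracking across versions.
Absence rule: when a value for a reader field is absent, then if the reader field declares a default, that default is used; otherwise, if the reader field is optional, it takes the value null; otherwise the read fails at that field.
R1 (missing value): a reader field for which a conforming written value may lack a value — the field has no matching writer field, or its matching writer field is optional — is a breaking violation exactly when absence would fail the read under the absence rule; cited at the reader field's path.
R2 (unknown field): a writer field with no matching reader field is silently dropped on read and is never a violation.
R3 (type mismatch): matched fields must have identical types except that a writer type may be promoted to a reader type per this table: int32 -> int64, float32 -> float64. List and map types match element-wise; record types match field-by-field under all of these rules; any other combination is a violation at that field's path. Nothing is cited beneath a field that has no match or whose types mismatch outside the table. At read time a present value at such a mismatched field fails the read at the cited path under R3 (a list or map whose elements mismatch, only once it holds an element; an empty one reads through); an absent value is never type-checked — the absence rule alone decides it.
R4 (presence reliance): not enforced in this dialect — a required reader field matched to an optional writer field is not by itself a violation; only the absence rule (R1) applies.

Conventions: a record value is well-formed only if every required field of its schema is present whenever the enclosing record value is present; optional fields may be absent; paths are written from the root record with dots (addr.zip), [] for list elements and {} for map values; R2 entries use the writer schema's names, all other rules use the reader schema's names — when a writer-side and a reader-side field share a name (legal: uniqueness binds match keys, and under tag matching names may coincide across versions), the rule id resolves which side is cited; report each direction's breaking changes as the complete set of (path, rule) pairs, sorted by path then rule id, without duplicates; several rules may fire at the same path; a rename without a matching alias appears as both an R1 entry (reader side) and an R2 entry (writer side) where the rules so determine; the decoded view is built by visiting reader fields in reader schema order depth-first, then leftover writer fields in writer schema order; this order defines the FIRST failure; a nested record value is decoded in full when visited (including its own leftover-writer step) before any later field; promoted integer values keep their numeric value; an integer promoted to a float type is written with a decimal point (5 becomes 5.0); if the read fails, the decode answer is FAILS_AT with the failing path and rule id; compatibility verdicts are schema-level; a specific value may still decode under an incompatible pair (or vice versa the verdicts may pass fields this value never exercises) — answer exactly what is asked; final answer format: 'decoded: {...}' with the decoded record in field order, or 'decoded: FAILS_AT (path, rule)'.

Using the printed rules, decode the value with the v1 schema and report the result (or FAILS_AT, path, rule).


decoded: FAILS_AT (balance, R1)

arrows below run writer -> reader for Ticket
migrating the Ticket value to v1:
  duration := null (not supplied -> null)
  read fails at balance under R1 (no fill)
  => FAILS_AT (balance, R1)
the rest of the Ticket diff is inert for this question:
  field duration in record Ticket: tag 9 changed to 29 -> no rule fires on it and the decoded Ticket view is identical with or without it
  field retries in record Ticket: type int32 changed to float64 -> changes Ticket's schema-level verdicts only — the decode of this value is the same
  field score in record Ticket: type float64 changed to string (its default is dropped) -> changes Ticket's schema-level verdicts only — the decode of this value is the same


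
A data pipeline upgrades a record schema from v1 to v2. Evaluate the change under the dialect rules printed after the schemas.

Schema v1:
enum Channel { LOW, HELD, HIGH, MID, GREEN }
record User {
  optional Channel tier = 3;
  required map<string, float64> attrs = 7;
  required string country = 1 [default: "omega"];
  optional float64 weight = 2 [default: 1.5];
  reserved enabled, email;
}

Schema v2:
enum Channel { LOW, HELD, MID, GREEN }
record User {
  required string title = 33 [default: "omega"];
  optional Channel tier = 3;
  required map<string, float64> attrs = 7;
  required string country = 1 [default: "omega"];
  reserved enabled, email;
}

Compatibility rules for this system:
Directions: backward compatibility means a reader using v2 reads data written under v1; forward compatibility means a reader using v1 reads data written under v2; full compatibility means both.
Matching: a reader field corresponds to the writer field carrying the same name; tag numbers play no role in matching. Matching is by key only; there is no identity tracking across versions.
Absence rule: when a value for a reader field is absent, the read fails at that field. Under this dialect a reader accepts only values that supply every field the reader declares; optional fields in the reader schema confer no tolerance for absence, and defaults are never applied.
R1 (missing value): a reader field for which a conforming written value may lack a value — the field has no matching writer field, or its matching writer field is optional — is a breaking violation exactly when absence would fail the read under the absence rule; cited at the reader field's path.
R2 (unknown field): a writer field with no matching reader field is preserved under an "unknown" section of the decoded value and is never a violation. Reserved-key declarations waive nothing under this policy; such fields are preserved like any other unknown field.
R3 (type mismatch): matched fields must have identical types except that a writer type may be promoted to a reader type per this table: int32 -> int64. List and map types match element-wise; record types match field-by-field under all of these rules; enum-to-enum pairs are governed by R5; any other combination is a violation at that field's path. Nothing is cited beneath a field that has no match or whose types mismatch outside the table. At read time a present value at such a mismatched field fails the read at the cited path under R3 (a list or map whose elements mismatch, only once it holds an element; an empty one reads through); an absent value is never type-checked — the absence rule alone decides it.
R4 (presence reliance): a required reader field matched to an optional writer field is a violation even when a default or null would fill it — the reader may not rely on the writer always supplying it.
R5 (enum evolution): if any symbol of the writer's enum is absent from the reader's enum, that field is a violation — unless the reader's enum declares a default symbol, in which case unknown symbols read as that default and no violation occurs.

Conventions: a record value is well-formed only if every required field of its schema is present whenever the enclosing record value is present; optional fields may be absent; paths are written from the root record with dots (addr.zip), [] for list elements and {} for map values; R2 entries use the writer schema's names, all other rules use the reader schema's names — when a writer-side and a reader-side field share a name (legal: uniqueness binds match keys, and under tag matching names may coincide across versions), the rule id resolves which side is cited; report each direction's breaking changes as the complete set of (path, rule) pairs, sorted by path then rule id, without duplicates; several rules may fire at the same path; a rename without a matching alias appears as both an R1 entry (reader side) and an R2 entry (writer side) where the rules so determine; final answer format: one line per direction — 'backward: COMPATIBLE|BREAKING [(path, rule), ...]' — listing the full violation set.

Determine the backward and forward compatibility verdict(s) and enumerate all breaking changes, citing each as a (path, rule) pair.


in User below, arrows point writer -> reader
checking backward for User: reader v2 against writer v1:
  title has no writer counterpart
  Channel -> Channel, writer optional: tier aligns to tier
  map<string, float64> -> map<string, float64>, writer required: attrs aligns to attrs
  string -> string, writer required: country aligns to country
  writer field weight has no reader counterpart
  rule R1 violated at tier
  rule R5 violated at tier
  rule R1 violated at title
  backward on User therefore BREAKING (3)
checking forward for User: reader v1 against writer v2:
  Channel -> Channel, writer optional: tier aligns to tier
  map<string, float64> -> map<string, float64>, writer required: attrs aligns to attrs
  string -> string, writer required: country aligns to country
  weight has no writer counterpart
  writer field title has no reader counterpart
  rule R1 violated at tier
  rule R1 violated at weight
  forward on User therefore BREAKING (2)

backward: BREAKING [(tier, R1), (tier, R5), (title, R1)]; forward: BREAKING [(tier, R1), (weight, R1)]
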